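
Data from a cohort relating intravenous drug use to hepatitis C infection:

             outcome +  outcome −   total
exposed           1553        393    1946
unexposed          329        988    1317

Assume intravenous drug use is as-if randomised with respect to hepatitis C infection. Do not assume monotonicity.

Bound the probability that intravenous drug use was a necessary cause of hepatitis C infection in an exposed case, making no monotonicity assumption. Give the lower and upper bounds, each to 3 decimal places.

0.687 ≤ PN ≤ 0.940

p₁ = P(outcome | exposed) = 1553/1946 = 0.79805
p₀ = P(outcome | unexposed) = 329/1317 = 0.24981
Under exogeneity alone the bounds on PN are max{0,(p₁−p₀)/p₁} ≤ PN ≤ min{1,(1−p₀)/p₁}.
  lower = (p₁ − p₀)/p₁ = 0.54824 / 0.79805 ≈ 0.6870
  upper = min{1, (1 − p₀)/p₁} = 0.75019 / 0.79805 ≈ 0.9400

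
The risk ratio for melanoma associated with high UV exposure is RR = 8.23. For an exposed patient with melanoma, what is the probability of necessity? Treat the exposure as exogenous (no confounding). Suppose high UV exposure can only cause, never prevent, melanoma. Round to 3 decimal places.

PN ≈ 0.878

Under exogeneity and monotonicity, PN = (RR − 1) / RR = 1 − 1/RR.
PN = (8.23 − 1) / 8.23 = 7.23 / 8.23 ≈ 0.8785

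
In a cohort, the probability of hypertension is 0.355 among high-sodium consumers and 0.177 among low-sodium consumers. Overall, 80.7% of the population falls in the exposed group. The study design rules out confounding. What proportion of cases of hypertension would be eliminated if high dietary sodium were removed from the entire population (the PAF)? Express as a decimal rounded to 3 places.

PAF ≈ 0.448

Let p₁ = 0.355, p₀ = 0.177.
Overall risk P(Y=1) = π·p₁ + (1−π)·p₀ = 0.807×0.355 + 0.193×0.177 = 0.32065.
Under exogeneity, PAF = [P(Y=1) − p₀] / P(Y=1).
PAF = (0.32065 − 0.177) / 0.32065 ≈ 0.4480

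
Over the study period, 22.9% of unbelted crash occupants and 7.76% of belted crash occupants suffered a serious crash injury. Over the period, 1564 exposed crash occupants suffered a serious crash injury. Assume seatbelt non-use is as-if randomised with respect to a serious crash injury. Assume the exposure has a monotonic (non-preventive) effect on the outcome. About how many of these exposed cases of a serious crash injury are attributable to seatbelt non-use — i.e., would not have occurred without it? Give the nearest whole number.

about 1034 cases

p₁ = 0.229, p₀ = 0.0776.
PN = (p₁ − p₀)/p₁ = (0.229 − 0.0776) / 0.229 ≈ 0.66114.
Attributable cases ≈ PN × (exposed cases) = 0.66114 × 1564 ≈ 1034.02.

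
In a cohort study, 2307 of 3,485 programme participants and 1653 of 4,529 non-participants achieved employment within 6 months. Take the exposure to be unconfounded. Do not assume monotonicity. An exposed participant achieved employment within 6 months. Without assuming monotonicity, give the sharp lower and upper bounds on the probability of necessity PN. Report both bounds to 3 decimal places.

p₁ = P(outcome | exposed) = 2307/3485 = 0.66198
p₀ = P(outcome | unexposed) = 1653/4529 = 0.36498
Under exogeneity alone the bounds on PN are max{0,(p₁−p₀)/p₁} ≤ PN ≤ min{1,(1−p₀)/p₁}.
  lower = (p₁ − p₀)/p₁ = 0.297 / 0.66198 ≈ 0.4487
  upper = min{1, (1 − p₀)/p₁} = 0.63502 / 0.66198 ≈ 0.9593

0.449 ≤ PN ≤ 0.959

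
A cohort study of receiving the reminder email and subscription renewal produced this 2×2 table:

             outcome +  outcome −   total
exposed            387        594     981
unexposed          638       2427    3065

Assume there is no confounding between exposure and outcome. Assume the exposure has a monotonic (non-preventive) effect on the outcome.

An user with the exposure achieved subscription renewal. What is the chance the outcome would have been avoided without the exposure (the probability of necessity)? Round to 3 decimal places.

PN ≈ 0.472

p₁ = P(outcome | exposed) = 387/981 = 0.3945
p₀ = P(outcome | unexposed) = 638/3065 = 0.20816
Under exogeneity and monotonicity, PN = (p₁ − p₀)/p₁.
PN = (0.3945 − 0.20816) / 0.3945 ≈ 0.4723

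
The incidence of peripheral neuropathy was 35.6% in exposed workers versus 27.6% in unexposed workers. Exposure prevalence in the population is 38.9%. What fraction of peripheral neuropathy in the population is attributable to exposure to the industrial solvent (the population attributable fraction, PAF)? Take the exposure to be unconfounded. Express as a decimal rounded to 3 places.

PAF ≈ 0.101

p₁ = 0.356, p₀ = 0.276.
Overall risk P(Y=1) = π·p₁ + (1−π)·p₀ = 0.389×0.356 + 0.611×0.276 = 0.30712.
Under exogeneity, PAF = [P(Y=1) − p₀] / P(Y=1).
PAF = (0.30712 − 0.276) / 0.30712 ≈ 0.1013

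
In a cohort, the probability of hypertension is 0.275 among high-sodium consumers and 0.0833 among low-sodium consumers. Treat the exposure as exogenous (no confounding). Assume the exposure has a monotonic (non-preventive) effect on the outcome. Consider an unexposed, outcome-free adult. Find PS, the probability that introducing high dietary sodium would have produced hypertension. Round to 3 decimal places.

Let p₁ = 0.275, p₀ = 0.0833.
Under exogeneity and monotonicity, PS = (p₁ − p₀) / (1 − p₀).
PS = (0.275 − 0.0833) / (1 − 0.0833) = 0.1917 / 0.9167 ≈ 0.2091

PS ≈ 0.209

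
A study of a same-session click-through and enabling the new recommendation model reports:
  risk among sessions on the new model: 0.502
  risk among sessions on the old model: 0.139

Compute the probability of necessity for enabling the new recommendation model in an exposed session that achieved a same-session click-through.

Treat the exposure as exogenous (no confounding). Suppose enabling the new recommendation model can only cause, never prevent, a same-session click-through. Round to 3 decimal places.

Let p₁ = 0.502, p₀ = 0.139.
Under exogeneity and monotonicity, PN = (p₁ − p₀) / p₁.
PN = (0.502 − 0.139) / 0.502 = 0.363 / 0.502 ≈ 0.7231

PN ≈ 0.723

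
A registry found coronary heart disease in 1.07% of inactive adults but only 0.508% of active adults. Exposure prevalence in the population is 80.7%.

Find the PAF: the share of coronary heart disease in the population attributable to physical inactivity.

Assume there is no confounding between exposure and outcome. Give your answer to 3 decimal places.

PAF ≈ 0.472

p₁ = 0.0107, p₀ = 0.00508.
Overall risk P(Y=1) = π·p₁ + (1−π)·p₀ = 0.807×0.0107 + 0.193×0.00508 = 0.0096153.
Under exogeneity, PAF = [P(Y=1) − p₀] / P(Y=1).
PAF = (0.0096153 − 0.00508) / 0.0096153 ≈ 0.4717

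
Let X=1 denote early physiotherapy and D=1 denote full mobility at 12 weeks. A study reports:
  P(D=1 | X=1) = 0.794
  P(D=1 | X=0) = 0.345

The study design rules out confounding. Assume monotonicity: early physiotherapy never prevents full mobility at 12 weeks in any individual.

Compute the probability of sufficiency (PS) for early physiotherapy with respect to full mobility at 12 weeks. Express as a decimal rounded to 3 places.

Let p₁ = 0.794, p₀ = 0.345.
Under exogeneity and monotonicity, PS = (p₁ − p₀) / (1 − p₀).
PS = (0.794 − 0.345) / (1 − 0.345) = 0.449 / 0.655 ≈ 0.6855

PS ≈ 0.685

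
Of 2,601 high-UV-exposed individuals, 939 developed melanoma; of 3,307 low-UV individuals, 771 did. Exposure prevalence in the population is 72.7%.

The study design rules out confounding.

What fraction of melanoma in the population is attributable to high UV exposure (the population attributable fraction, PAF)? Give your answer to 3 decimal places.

PAF ≈ 0.285

p₁ = P(outcome | exposed) = 939/2601 = 0.36101
p₀ = P(outcome | unexposed) = 771/3307 = 0.23314
Overall risk P(Y=1) = π·p₁ + (1−π)·p₀ = 0.727×0.36101 + 0.273×0.23314 = 0.32611.
Under exogeneity, PAF = [P(Y=1) − p₀] / P(Y=1).
PAF = (0.32611 − 0.23314) / 0.32611 ≈ 0.2851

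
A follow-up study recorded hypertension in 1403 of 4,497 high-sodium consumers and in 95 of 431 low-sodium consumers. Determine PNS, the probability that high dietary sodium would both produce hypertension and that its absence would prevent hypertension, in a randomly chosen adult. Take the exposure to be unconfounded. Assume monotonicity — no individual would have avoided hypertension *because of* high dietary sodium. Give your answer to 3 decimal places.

PNS ≈ 0.092

p₁ = P(outcome | exposed) = 1403/4497 = 0.31199
p₀ = P(outcome | unexposed) = 95/431 = 0.22042
Under exogeneity and monotonicity, PNS = p₁ − p₀.
PNS = 0.31199 − 0.22042 = 0.091568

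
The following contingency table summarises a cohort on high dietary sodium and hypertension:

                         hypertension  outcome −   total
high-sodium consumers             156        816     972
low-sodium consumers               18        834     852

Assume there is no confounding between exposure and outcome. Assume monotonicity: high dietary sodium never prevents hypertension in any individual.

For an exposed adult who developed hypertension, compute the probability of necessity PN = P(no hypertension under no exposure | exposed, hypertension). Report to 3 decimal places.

p₁ = P(outcome | exposed) = 156/972 = 0.16049
p₀ = P(outcome | unexposed) = 18/852 = 0.021127
Under exogeneity and monotonicity, PN = (p₁ − p₀)/p₁.
PN = (0.16049 − 0.021127) / 0.16049 ≈ 0.8684

PN ≈ 0.868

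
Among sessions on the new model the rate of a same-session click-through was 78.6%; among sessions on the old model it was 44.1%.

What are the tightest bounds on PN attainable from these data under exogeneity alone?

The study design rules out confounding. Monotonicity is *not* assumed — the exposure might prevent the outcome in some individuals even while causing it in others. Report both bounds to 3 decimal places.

0.439 ≤ PN ≤ 0.711

p₁ = 0.786, p₀ = 0.441.
Under exogeneity alone the bounds on PN are max{0,(p₁−p₀)/p₁} ≤ PN ≤ min{1,(1−p₀)/p₁}.
  lower = (p₁ − p₀)/p₁ = 0.345 / 0.786 ≈ 0.4389
  upper = min{1, (1 − p₀)/p₁} = 0.559 / 0.786 ≈ 0.7112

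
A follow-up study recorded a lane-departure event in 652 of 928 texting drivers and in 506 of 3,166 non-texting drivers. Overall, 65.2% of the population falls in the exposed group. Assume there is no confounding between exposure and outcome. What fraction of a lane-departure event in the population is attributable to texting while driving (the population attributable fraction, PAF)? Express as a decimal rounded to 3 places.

PAF ≈ 0.689

p₁ = P(outcome | exposed) = 652/928 = 0.70259
p₀ = P(outcome | unexposed) = 506/3166 = 0.15982
Overall risk P(Y=1) = π·p₁ + (1−π)·p₀ = 0.652×0.70259 + 0.348×0.15982 = 0.5137.
Under exogeneity, PAF = [P(Y=1) − p₀] / P(Y=1).
PAF = (0.5137 − 0.15982) / 0.5137 ≈ 0.6889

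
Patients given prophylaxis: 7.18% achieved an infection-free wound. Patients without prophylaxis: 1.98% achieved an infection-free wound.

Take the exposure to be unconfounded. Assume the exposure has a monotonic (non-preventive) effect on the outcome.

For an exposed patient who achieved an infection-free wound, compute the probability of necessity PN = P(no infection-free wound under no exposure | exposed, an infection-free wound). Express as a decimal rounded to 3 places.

PN ≈ 0.724

p₁ = 0.0718, p₀ = 0.0198.
Under exogeneity and monotonicity, PN = (p₁ − p₀) / p₁.
PN = (0.0718 − 0.0198) / 0.0718 = 0.052 / 0.0718 ≈ 0.7242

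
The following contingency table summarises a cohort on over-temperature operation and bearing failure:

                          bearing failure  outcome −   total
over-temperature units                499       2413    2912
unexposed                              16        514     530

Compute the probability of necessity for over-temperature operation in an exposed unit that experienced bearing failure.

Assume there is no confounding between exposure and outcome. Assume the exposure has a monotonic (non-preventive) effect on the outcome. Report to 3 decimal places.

PN ≈ 0.824

p₁ = P(outcome | exposed) = 499/2912 = 0.17136
p₀ = P(outcome | unexposed) = 16/530 = 0.030189
Under exogeneity and monotonicity, PN = (p₁ − p₀)/p₁.
PN = (0.17136 − 0.030189) / 0.17136 ≈ 0.8238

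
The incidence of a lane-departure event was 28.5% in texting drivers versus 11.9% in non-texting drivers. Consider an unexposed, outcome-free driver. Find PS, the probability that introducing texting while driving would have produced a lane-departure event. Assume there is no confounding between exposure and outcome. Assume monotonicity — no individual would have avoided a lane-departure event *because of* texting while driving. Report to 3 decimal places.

PS ≈ 0.188

p₁ = 0.285, p₀ = 0.119.
Under exogeneity and monotonicity, PS = (p₁ − p₀) / (1 − p₀).
PS = (0.285 − 0.119) / (1 − 0.119) = 0.166 / 0.881 ≈ 0.1884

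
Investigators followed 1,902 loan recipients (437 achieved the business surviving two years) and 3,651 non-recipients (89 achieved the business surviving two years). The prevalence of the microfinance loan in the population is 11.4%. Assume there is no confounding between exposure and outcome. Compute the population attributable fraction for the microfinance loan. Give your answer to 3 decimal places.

PAF ≈ 0.490

p₁ = P(outcome | exposed) = 437/1902 = 0.22976
p₀ = P(outcome | unexposed) = 89/3651 = 0.024377
Overall risk P(Y=1) = π·p₁ + (1−π)·p₀ = 0.114×0.22976 + 0.886×0.024377 = 0.04779.
Under exogeneity, PAF = [P(Y=1) − p₀] / P(Y=1).
PAF = (0.04779 − 0.024377) / 0.04779 ≈ 0.4899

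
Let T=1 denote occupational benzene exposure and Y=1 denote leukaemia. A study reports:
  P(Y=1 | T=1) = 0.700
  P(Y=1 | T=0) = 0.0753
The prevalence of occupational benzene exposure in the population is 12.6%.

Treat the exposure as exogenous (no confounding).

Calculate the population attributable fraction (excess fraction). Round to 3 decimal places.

Let p₁ = 0.7, p₀ = 0.0753.
Overall risk P(Y=1) = π·p₁ + (1−π)·p₀ = 0.126×0.7 + 0.874×0.0753 = 0.15401.
Under exogeneity, PAF = [P(Y=1) − p₀] / P(Y=1).
PAF = (0.15401 − 0.0753) / 0.15401 ≈ 0.5111

PAF ≈ 0.511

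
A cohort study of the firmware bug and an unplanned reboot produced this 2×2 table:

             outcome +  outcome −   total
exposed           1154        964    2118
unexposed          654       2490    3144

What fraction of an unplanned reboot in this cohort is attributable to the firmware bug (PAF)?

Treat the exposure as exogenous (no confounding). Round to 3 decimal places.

PAF ≈ 0.395

p₁ = P(outcome | exposed) = 1154/2118 = 0.54485
p₀ = P(outcome | unexposed) = 654/3144 = 0.20802
Exposure prevalence π = 2118/5262 = 0.40251; overall risk P(Y=1) = 0.3436.
Under exogeneity, PAF = [P(Y=1) − p₀]/P(Y=1).
PAF = (0.3436 − 0.20802) / 0.3436 ≈ 0.3946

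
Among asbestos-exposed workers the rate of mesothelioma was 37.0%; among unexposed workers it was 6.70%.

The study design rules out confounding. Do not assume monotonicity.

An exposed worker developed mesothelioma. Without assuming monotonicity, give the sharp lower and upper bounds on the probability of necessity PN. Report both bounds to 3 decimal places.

p₁ = 0.37, p₀ = 0.067.
Under exogeneity alone the bounds on PN are max{0,(p₁−p₀)/p₁} ≤ PN ≤ min{1,(1−p₀)/p₁}.
  lower = (p₁ − p₀)/p₁ = 0.303 / 0.37 ≈ 0.8189
  upper = min{1, (1 − p₀)/p₁} = 0.933 / 0.37 ≈ 2.5216 → capped at 1

0.819 ≤ PN ≤ 1.000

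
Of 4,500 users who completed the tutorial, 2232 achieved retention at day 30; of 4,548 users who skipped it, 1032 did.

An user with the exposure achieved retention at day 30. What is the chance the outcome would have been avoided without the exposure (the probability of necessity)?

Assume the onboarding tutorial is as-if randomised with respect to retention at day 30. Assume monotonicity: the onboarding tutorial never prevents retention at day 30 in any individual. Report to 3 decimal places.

PN ≈ 0.543

p₁ = P(outcome | exposed) = 2232/4500 = 0.496
p₀ = P(outcome | unexposed) = 1032/4548 = 0.22691
Under exogeneity and monotonicity, PN = (p₁ − p₀) / p₁.
PN = (0.496 − 0.22691) / 0.496 = 0.26909 / 0.496 ≈ 0.5425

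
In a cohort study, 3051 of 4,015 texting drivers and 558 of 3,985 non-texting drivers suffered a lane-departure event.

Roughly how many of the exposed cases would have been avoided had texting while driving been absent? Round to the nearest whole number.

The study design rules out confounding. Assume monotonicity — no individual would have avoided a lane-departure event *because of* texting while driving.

p₁ = P(outcome | exposed) = 3051/4015 = 0.7599
p₀ = P(outcome | unexposed) = 558/3985 = 0.14003
PN = (p₁ − p₀)/p₁ = (0.7599 − 0.14003) / 0.7599 ≈ 0.81573.
Attributable cases ≈ PN × (exposed cases) = 0.81573 × 3051 ≈ 2488.80.

about 2489 cases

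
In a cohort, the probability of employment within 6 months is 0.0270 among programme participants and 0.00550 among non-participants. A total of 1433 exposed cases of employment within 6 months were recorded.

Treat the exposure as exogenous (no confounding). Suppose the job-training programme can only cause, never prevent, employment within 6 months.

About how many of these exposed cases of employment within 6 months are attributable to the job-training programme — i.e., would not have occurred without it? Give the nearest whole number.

Let p₁ = 0.027, p₀ = 0.0055.
PN = (p₁ − p₀)/p₁ = (0.027 − 0.0055) / 0.027 ≈ 0.79630.
Attributable cases ≈ PN × (exposed cases) = 0.79630 × 1433 ≈ 1141.09.

about 1141 cases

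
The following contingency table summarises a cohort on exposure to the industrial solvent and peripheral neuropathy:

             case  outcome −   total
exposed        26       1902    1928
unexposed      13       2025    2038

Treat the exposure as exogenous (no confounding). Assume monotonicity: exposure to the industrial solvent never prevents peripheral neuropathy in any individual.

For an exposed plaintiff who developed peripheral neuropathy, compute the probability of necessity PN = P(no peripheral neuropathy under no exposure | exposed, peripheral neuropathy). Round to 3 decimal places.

PN ≈ 0.527

p₁ = P(outcome | exposed) = 26/1928 = 0.013485
p₀ = P(outcome | unexposed) = 13/2038 = 0.0063788
Under exogeneity and monotonicity, PN = (p₁ − p₀)/p₁.
PN = (0.013485 − 0.0063788) / 0.013485 ≈ 0.5270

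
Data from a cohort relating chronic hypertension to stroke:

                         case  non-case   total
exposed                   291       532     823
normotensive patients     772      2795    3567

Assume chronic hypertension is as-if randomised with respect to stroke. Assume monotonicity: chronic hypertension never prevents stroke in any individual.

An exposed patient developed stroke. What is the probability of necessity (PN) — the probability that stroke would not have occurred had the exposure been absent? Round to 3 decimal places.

p₁ = P(outcome | exposed) = 291/823 = 0.35358
p₀ = P(outcome | unexposed) = 772/3567 = 0.21643
Under exogeneity and monotonicity, PN = (p₁ − p₀) / p₁.
PN = (0.35358 − 0.21643) / 0.35358 = 0.13716 / 0.35358 ≈ 0.3879

PN ≈ 0.388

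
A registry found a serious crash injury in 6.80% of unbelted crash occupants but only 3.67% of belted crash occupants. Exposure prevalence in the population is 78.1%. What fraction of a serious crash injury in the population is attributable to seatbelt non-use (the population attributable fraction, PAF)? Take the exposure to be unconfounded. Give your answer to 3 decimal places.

p₁ = 0.068, p₀ = 0.0367.
Overall risk P(Y=1) = π·p₁ + (1−π)·p₀ = 0.781×0.068 + 0.219×0.0367 = 0.061145.
Under exogeneity, PAF = [P(Y=1) − p₀] / P(Y=1).
PAF = (0.061145 − 0.0367) / 0.061145 ≈ 0.3998

PAF ≈ 0.400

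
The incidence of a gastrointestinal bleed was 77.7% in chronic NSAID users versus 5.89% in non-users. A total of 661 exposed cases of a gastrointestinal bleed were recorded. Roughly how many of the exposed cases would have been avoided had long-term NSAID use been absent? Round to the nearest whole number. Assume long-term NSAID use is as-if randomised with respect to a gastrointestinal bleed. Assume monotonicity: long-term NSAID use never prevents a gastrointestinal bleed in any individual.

about 611 cases

p₁ = 0.777, p₀ = 0.0589.
PN = (p₁ − p₀)/p₁ = (0.777 − 0.0589) / 0.777 ≈ 0.92420.
Attributable cases ≈ PN × (exposed cases) = 0.92420 × 661 ≈ 610.89.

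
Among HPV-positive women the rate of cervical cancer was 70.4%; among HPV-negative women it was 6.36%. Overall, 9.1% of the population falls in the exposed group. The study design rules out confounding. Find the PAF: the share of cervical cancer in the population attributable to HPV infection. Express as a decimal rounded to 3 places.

p₁ = 0.704, p₀ = 0.0636.
Overall risk P(Y=1) = π·p₁ + (1−π)·p₀ = 0.091×0.704 + 0.909×0.0636 = 0.12188.
Under exogeneity, PAF = [P(Y=1) − p₀] / P(Y=1).
PAF = (0.12188 − 0.0636) / 0.12188 ≈ 0.4782

PAF ≈ 0.478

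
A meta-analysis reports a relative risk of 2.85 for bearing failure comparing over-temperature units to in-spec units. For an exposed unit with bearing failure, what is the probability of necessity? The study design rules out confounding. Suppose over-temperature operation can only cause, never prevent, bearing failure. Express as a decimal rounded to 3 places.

Under exogeneity and monotonicity, PN = (RR − 1) / RR = 1 − 1/RR.
PN = (2.85 − 1) / 2.85 = 1.85 / 2.85 ≈ 0.6491

PN ≈ 0.649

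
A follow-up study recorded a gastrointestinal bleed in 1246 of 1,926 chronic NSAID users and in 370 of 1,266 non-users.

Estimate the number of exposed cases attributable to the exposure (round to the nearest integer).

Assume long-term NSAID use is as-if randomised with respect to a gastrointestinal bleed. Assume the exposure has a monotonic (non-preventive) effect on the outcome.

about 683 cases

p₁ = P(outcome | exposed) = 1246/1926 = 0.64694
p₀ = P(outcome | unexposed) = 370/1266 = 0.29226
PN = (p₁ − p₀)/p₁ = (0.64694 − 0.29226) / 0.64694 ≈ 0.54824.
Attributable cases ≈ PN × (exposed cases) = 0.54824 × 1246 ≈ 683.11.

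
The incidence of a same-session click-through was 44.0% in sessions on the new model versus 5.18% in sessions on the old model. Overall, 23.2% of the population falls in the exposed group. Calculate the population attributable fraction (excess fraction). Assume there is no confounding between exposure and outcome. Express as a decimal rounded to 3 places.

PAF ≈ 0.635

p₁ = 0.44, p₀ = 0.0518.
Overall risk P(Y=1) = π·p₁ + (1−π)·p₀ = 0.232×0.44 + 0.768×0.0518 = 0.14186.
Under exogeneity, PAF = [P(Y=1) − p₀] / P(Y=1).
PAF = (0.14186 − 0.0518) / 0.14186 ≈ 0.6349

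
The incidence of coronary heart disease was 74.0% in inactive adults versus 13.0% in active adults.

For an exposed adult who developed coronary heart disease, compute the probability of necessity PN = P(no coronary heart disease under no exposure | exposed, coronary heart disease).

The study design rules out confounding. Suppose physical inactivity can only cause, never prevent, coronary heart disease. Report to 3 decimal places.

p₁ = 0.74, p₀ = 0.13.
Under exogeneity and monotonicity, PN = (p₁ − p₀) / p₁.
PN = (0.74 − 0.13) / 0.74 = 0.61 / 0.74 ≈ 0.8243

PN ≈ 0.824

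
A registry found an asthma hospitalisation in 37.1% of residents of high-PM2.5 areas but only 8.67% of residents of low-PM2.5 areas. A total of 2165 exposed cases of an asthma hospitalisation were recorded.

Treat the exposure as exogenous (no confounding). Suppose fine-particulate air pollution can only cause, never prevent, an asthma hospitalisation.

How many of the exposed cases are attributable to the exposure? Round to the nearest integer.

about 1659 cases

p₁ = 0.371, p₀ = 0.0867.
PN = (p₁ − p₀)/p₁ = (0.371 − 0.0867) / 0.371 ≈ 0.76631.
Attributable cases ≈ PN × (exposed cases) = 0.76631 × 2165 ≈ 1659.06.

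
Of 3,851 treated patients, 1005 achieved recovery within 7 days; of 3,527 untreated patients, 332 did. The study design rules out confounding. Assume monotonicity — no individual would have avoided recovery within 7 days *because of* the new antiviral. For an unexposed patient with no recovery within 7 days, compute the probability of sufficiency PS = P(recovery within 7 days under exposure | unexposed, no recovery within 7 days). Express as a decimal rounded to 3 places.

PS ≈ 0.184

p₁ = P(outcome | exposed) = 1005/3851 = 0.26097
p₀ = P(outcome | unexposed) = 332/3527 = 0.094131
Under exogeneity and monotonicity, PS = (p₁ − p₀) / (1 − p₀).
PS = (0.26097 − 0.094131) / (1 − 0.094131) = 0.16684 / 0.90587 ≈ 0.1842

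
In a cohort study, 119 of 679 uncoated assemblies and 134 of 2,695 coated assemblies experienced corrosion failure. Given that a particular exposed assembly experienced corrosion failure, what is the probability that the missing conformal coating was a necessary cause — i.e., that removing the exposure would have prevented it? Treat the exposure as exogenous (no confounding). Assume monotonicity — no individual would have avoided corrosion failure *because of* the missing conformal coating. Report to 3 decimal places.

p₁ = P(outcome | exposed) = 119/679 = 0.17526
p₀ = P(outcome | unexposed) = 134/2695 = 0.049722
Under exogeneity and monotonicity, PN = (p₁ − p₀) / p₁.
PN = (0.17526 − 0.049722) / 0.17526 = 0.12554 / 0.17526 ≈ 0.7163

PN ≈ 0.716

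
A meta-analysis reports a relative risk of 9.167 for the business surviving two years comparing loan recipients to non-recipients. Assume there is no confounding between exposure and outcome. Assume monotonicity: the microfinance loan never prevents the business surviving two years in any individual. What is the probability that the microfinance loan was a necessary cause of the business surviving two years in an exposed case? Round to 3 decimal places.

PN ≈ 0.891

Under exogeneity and monotonicity, PN = (RR − 1) / RR = 1 − 1/RR.
PN = (9.167 − 1) / 9.167 = 8.167 / 9.167 ≈ 0.8909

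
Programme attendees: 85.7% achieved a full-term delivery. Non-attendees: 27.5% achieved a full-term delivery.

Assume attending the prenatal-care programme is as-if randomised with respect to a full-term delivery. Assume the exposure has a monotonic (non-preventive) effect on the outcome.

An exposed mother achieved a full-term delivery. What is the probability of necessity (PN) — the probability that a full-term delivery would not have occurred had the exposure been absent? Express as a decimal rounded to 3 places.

p₁ = 0.857, p₀ = 0.275.
Under exogeneity and monotonicity, PN = (p₁ − p₀) / p₁.
PN = (0.857 − 0.275) / 0.857 = 0.582 / 0.857 ≈ 0.6791

PN ≈ 0.679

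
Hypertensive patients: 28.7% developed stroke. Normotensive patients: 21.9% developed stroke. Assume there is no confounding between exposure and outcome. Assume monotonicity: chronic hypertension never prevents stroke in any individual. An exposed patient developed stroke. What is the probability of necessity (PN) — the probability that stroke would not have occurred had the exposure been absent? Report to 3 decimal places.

p₁ = 0.287, p₀ = 0.219.
Under exogeneity and monotonicity, PN = (p₁ − p₀) / p₁.
PN = (0.287 − 0.219) / 0.287 = 0.068 / 0.287 ≈ 0.2369

PN ≈ 0.237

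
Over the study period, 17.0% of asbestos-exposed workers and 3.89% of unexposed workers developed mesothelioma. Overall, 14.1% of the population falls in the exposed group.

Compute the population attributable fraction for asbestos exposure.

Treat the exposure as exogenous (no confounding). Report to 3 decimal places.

p₁ = 0.17, p₀ = 0.0389.
Overall risk P(Y=1) = π·p₁ + (1−π)·p₀ = 0.141×0.17 + 0.859×0.0389 = 0.057385.
Under exogeneity, PAF = [P(Y=1) − p₀] / P(Y=1).
PAF = (0.057385 − 0.0389) / 0.057385 ≈ 0.3221

PAF ≈ 0.322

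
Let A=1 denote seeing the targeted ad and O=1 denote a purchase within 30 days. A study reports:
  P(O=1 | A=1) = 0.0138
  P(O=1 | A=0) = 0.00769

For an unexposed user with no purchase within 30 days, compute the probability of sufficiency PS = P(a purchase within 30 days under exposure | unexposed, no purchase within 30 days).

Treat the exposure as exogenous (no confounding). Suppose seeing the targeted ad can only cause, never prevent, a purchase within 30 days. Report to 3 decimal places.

PS ≈ 0.006

Let p₁ = 0.0138, p₀ = 0.00769.
Under exogeneity and monotonicity, PS = (p₁ − p₀) / (1 − p₀).
PS = (0.0138 − 0.00769) / (1 − 0.00769) = 0.00611 / 0.99231 ≈ 0.0062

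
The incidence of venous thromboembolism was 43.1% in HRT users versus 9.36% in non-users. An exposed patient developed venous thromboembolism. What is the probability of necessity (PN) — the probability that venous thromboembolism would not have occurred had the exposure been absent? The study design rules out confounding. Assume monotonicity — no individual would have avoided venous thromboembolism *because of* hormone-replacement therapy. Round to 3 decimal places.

p₁ = 0.431, p₀ = 0.0936.
Under exogeneity and monotonicity, PN = (p₁ − p₀) / p₁.
PN = (0.431 − 0.0936) / 0.431 = 0.3374 / 0.431 ≈ 0.7828

PN ≈ 0.783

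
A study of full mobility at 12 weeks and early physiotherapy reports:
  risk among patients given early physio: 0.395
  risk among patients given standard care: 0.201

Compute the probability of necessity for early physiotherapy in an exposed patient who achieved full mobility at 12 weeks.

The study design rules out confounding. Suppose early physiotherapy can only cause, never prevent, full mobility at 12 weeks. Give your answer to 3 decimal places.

Let p₁ = 0.395, p₀ = 0.201.
Under exogeneity and monotonicity, PN = (p₁ − p₀) / p₁.
PN = (0.395 − 0.201) / 0.395 = 0.194 / 0.395 ≈ 0.4911

PN ≈ 0.491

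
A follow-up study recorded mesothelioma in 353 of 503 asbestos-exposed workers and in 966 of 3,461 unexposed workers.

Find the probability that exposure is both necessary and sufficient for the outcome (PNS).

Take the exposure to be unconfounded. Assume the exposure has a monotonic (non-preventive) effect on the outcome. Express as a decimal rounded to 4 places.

PNS ≈ 0.4227

p₁ = P(outcome | exposed) = 353/503 = 0.70179
p₀ = P(outcome | unexposed) = 966/3461 = 0.27911
Under exogeneity and monotonicity, PNS = p₁ − p₀.
PNS = 0.70179 − 0.27911 = 0.42268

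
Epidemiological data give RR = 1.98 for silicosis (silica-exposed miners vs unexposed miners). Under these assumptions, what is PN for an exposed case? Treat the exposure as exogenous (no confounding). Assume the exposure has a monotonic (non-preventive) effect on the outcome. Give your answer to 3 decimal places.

PN ≈ 0.495

Under exogeneity and monotonicity, PN = (RR − 1) / RR = 1 − 1/RR.
PN = (1.98 − 1) / 1.98 = 0.98 / 1.98 ≈ 0.4949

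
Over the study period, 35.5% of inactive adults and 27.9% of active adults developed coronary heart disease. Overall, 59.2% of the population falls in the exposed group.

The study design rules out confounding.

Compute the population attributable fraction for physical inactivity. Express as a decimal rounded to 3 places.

p₁ = 0.355, p₀ = 0.279.
Overall risk P(Y=1) = π·p₁ + (1−π)·p₀ = 0.592×0.355 + 0.408×0.279 = 0.32399.
Under exogeneity, PAF = [P(Y=1) − p₀] / P(Y=1).
PAF = (0.32399 − 0.279) / 0.32399 ≈ 0.1389

PAF ≈ 0.139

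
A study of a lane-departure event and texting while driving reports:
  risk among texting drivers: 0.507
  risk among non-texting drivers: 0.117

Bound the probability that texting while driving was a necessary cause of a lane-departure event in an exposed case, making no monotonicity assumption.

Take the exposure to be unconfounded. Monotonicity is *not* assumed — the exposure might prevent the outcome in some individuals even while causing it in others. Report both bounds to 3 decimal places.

0.769 ≤ PN ≤ 1.000

Let p₁ = 0.507, p₀ = 0.117.
Under exogeneity alone the bounds on PN are max{0,(p₁−p₀)/p₁} ≤ PN ≤ min{1,(1−p₀)/p₁}.
  lower = (p₁ − p₀)/p₁ = 0.39 / 0.507 ≈ 0.7692
  upper = min{1, (1 − p₀)/p₁} = 0.883 / 0.507 ≈ 1.7416 → capped at 1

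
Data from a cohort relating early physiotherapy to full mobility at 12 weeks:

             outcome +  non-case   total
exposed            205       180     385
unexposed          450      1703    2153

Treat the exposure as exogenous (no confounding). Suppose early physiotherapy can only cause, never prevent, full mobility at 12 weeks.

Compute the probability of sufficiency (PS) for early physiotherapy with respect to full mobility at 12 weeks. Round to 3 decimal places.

PS ≈ 0.409

p₁ = P(outcome | exposed) = 205/385 = 0.53247
p₀ = P(outcome | unexposed) = 450/2153 = 0.20901
Under exogeneity and monotonicity, PS = (p₁ − p₀) / (1 − p₀).
PS = (0.53247 − 0.20901) / (1 − 0.20901) = 0.32346 / 0.79099 ≈ 0.4089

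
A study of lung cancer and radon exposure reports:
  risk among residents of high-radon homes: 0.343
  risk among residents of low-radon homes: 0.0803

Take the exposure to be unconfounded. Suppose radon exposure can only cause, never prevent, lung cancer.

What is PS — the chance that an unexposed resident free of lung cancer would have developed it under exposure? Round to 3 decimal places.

Let p₁ = 0.343, p₀ = 0.0803.
Under exogeneity and monotonicity, PS = (p₁ − p₀) / (1 − p₀).
PS = (0.343 − 0.0803) / (1 − 0.0803) = 0.2627 / 0.9197 ≈ 0.2856

PS ≈ 0.286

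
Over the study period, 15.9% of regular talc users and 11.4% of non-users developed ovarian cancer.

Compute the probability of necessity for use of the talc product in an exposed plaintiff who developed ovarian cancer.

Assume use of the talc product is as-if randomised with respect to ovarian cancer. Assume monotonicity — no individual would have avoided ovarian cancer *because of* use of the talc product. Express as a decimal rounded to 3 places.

p₁ = 0.159, p₀ = 0.114.
Under exogeneity and monotonicity, PN = (p₁ − p₀) / p₁.
PN = (0.159 − 0.114) / 0.159 = 0.045 / 0.159 ≈ 0.2830

PN ≈ 0.283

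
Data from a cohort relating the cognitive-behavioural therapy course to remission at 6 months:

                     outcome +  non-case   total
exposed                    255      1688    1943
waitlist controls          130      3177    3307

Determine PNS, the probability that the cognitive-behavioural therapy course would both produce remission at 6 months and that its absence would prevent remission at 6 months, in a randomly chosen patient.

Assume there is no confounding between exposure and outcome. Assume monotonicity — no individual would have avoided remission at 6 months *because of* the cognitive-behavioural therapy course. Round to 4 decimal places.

PNS ≈ 0.0919

p₁ = P(outcome | exposed) = 255/1943 = 0.13124
p₀ = P(outcome | unexposed) = 130/3307 = 0.039311
Under exogeneity and monotonicity, PNS = p₁ − p₀.
PNS = 0.13124 − 0.039311 = 0.09193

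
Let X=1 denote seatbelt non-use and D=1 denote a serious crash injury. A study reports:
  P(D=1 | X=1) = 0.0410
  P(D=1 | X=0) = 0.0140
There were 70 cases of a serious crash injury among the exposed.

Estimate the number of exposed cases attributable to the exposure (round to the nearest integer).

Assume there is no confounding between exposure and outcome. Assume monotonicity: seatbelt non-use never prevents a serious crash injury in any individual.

about 46 cases

Let p₁ = 0.041, p₀ = 0.014.
PN = (p₁ − p₀)/p₁ = (0.041 − 0.014) / 0.041 ≈ 0.65854.
Attributable cases ≈ PN × (exposed cases) = 0.65854 × 70 ≈ 46.10.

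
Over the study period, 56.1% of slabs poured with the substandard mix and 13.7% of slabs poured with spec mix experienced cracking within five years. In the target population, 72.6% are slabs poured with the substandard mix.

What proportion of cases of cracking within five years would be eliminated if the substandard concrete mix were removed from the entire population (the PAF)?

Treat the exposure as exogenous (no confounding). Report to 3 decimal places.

p₁ = 0.561, p₀ = 0.137.
Overall risk P(Y=1) = π·p₁ + (1−π)·p₀ = 0.726×0.561 + 0.274×0.137 = 0.44482.
Under exogeneity, PAF = [P(Y=1) − p₀] / P(Y=1).
PAF = (0.44482 − 0.137) / 0.44482 ≈ 0.6920

PAF ≈ 0.692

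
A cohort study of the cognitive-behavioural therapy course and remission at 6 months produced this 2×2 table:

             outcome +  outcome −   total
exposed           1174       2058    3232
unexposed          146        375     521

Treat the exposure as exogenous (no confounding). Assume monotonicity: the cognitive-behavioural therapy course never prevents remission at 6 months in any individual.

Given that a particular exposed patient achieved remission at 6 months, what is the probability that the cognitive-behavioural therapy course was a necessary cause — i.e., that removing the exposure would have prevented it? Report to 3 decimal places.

p₁ = P(outcome | exposed) = 1174/3232 = 0.36324
p₀ = P(outcome | unexposed) = 146/521 = 0.28023
Under exogeneity and monotonicity, PN = (p₁ − p₀)/p₁.
PN = (0.36324 − 0.28023) / 0.36324 ≈ 0.2285

PN ≈ 0.229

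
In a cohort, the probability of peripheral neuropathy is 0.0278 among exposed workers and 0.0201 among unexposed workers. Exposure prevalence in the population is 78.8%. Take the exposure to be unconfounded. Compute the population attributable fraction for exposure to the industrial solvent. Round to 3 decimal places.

Let p₁ = 0.0278, p₀ = 0.0201.
Overall risk P(Y=1) = π·p₁ + (1−π)·p₀ = 0.788×0.0278 + 0.212×0.0201 = 0.026168.
Under exogeneity, PAF = [P(Y=1) − p₀] / P(Y=1).
PAF = (0.026168 − 0.0201) / 0.026168 ≈ 0.2319

PAF ≈ 0.232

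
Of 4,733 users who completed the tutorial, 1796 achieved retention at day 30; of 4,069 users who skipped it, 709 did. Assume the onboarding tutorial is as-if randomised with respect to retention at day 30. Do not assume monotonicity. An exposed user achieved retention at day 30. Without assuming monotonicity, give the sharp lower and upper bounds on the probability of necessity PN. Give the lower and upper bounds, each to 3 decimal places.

0.541 ≤ PN ≤ 1.000

p₁ = P(outcome | exposed) = 1796/4733 = 0.37946
p₀ = P(outcome | unexposed) = 709/4069 = 0.17424
Under exogeneity alone the bounds on PN are max{0,(p₁−p₀)/p₁} ≤ PN ≤ min{1,(1−p₀)/p₁}.
  lower = (p₁ − p₀)/p₁ = 0.20522 / 0.37946 ≈ 0.5408
  upper = min{1, (1 − p₀)/p₁} = 0.82576 / 0.37946 ≈ 2.1761 → capped at 1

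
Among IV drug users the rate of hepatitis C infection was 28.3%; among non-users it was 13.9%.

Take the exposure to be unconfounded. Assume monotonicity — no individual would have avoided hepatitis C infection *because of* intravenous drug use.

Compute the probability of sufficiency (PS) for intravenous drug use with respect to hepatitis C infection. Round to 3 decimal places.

PS ≈ 0.167

p₁ = 0.283, p₀ = 0.139.
Under exogeneity and monotonicity, PS = (p₁ − p₀) / (1 − p₀).
PS = (0.283 − 0.139) / (1 − 0.139) = 0.144 / 0.861 ≈ 0.1672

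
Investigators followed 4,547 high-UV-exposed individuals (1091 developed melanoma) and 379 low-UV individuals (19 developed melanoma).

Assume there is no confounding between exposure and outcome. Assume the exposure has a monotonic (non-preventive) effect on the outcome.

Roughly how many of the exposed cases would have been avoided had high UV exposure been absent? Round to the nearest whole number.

p₁ = P(outcome | exposed) = 1091/4547 = 0.23994
p₀ = P(outcome | unexposed) = 19/379 = 0.050132
PN = (p₁ − p₀)/p₁ = (0.23994 − 0.050132) / 0.23994 ≈ 0.79106.
Attributable cases ≈ PN × (exposed cases) = 0.79106 × 1091 ≈ 863.05.

about 863 cases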